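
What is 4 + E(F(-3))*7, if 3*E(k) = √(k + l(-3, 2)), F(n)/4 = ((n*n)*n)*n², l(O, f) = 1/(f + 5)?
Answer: 4 + I*√47621/3 ≈ 4.0 + 72.741*I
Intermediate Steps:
l(O, f) = 1/(5 + f)
F(n) = 4*n⁵ (F(n) = 4*(((n*n)*n)*n²) = 4*((n²*n)*n²) = 4*(n³*n²) = 4*n⁵)
E(k) = √(⅐ + k)/3 (E(k) = √(k + 1/(5 + 2))/3 = √(k + 1/7)/3 = √(k + ⅐)/3 = √(⅐ + k)/3)
4 + E(F(-3))*7 = 4 + (√(7 + 49*(4*(-3)⁵))/21)*7 = 4 + (√(7 + 49*(4*(-243)))/21)*7 = 4 + (√(7 + 49*(-972))/21)*7 = 4 + (√(7 - 47628)/21)*7 = 4 + (√(-47621)/21)*7 = 4 + ((I*√47621)/21)*7 = 4 + (I*√47621/21)*7 = 4 + I*√47621/3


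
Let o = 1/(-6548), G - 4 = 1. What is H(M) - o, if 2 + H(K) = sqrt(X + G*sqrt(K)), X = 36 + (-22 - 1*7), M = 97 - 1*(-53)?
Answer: -13095/6548 + sqrt(7 + 25*sqrt(6)) ≈ 6.2607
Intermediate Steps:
M = 150 (M = 97 + 53 = 150)
G = 5 (G = 4 + 1 = 5)
o = -1/6548 ≈ -0.00015272
X = 7 (X = 36 + (-22 - 7) = 36 - 29 = 7)
H(K) = -2 + sqrt(7 + 5*sqrt(K))
H(M) - o = (-2 + sqrt(7 + 5*sqrt(150))) - 1*(-1/6548) = (-2 + sqrt(7 + 5*(5*sqrt(6)))) + 1/6548 = (-2 + sqrt(7 + 25*sqrt(6))) + 1/6548 = -13095/6548 + sqrt(7 + 25*sqrt(6))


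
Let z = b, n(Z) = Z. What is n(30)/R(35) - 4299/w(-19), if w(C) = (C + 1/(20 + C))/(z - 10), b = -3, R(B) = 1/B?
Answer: -12329/6 ≈ -2054.8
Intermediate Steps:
z = -3
w(C) = -C/13 - 1/(13*(20 + C)) (w(C) = (C + 1/(20 + C))/(-3 - 10) = (C + 1/(20 + C))/(-13) = (C + 1/(20 + C))*(-1/13) = -C/13 - 1/(13*(20 + C)))
n(30)/R(35) - 4299/w(-19) = 30/(1/35) - 4299*13*(20 - 19)/(-1 - 1*(-19)² - 20*(-19)) = 30/(1/35) - 4299*13/(-1 - 1*361 + 380) = 30*35 - 4299*13/(-1 - 361 + 380) = 1050 - 4299/((1/13)*1*18) = 1050 - 4299/18/13 = 1050 - 4299*13/18 = 1050 - 18629/6 = -12329/6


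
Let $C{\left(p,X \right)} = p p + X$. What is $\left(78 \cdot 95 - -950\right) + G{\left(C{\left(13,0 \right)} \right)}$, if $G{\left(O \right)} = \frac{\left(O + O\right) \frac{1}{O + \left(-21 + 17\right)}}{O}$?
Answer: $\frac{1379402}{165} \approx 8360.0$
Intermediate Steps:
$C{\left(p,X \right)} = X + p^{2}$ ($C{\left(p,X \right)} = p^{2} + X = X + p^{2}$)
$G{\left(O \right)} = \frac{2}{-4 + O}$ ($G{\left(O \right)} = \frac{2 O \frac{1}{O - 4}}{O} = \frac{2 O \frac{1}{-4 + O}}{O} = \frac{2}{-4 + O}$)
$\left(78 \cdot 95 - -950\right) + G{\left(C{\left(13,0 \right)} \right)} = \left(78 \cdot 95 - -950\right) + \frac{2}{-4 + \left(0 + 13^{2}\right)} = \left(7410 + \left(-36 + 986\right)\right) + \frac{2}{-4 + \left(0 + 169\right)} = \left(7410 + 950\right) + \frac{2}{-4 + 169} = 8360 + \frac{2}{165} = \frac{1379402}{165}$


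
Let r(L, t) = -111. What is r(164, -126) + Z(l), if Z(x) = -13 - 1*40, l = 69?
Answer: -164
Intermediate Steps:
Z(x) = -53 (Z(x) = -13 - 40 = -53)
r(164, -126) + Z(l) = -111 - 53 = -164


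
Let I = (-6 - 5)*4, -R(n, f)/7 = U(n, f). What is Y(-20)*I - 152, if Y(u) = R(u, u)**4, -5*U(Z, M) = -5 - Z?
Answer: -8557316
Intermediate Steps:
U(Z, M) = 1 + Z/5 (U(Z, M) = -(-5 - Z)/5 = 1 + Z/5)
R(n, f) = -7 - 7*n/5 (R(n, f) = -7*(1 + n/5) = -7 - 7*n/5)
I = -44 (I = -11*4 = -44)
Y(u) = (-7 - 7*u/5)**4
Y(-20)*I - 152 = (2401*(5 - 20)**4/625)*(-44) - 152 = ((2401/625)*(-15)**4)*(-44) - 152 = ((2401/625)*50625)*(-44) - 152 = 194481*(-44) - 152 = -8557164 - 152 = -8557316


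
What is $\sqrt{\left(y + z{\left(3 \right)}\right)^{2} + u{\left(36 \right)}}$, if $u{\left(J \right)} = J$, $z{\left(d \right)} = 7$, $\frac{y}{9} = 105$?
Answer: $2 \sqrt{226585} \approx 952.02$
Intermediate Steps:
$y = 945$ ($y = 9 \cdot 105 = 945$)
$\sqrt{\left(y + z{\left(3 \right)}\right)^{2} + u{\left(36 \right)}} = \sqrt{\left(945 + 7\right)^{2} + 36} = \sqrt{952^{2} + 36} = \sqrt{906304 + 36} = \sqrt{906340} = 2 \sqrt{226585}$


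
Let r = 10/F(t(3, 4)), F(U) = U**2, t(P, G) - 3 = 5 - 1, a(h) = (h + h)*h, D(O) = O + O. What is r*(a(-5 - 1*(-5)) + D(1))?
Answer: 20/49 ≈ 0.40816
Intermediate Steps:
D(O) = 2*O
a(h) = 2*h**2 (a(h) = (2*h)*h = 2*h**2)
t(P, G) = 7 (t(P, G) = 3 + (5 - 1) = 3 + 4 = 7)
r = 10/49 (r = 10/(7**2) = 10/49 ≈ 0.20408)
r*(a(-5 - 1*(-5)) + D(1)) = 10*(2*(-5 - 1*(-5))**2 + 2*1)/49 = 10*(2*(-5 + 5)**2 + 2)/49 = 10*(2*0**2 + 2)/49 = 10*(2*0 + 2)/49 = 10*(0 + 2)/49 = (10/49)*2 = 20/49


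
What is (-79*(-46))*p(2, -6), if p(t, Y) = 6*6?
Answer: 130824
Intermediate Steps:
p(t, Y) = 36
(-79*(-46))*p(2, -6) = -79*(-46)*36 = 3634*36 = 130824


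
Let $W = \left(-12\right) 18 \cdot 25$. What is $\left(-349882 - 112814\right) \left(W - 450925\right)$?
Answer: $211139752200$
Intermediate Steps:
$W = -5400$ ($W = \left(-216\right) 25 = -5400$)
$\left(-349882 - 112814\right) \left(W - 450925\right) = \left(-349882 - 112814\right) \left(-5400 - 450925\right) = \left(-462696\right) \left(-456325\right) = 211139752200$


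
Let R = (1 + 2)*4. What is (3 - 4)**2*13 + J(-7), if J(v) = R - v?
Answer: 32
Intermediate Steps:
R = 12 (R = 3*4 = 12)
J(v) = 12 - v
(3 - 4)**2*13 + J(-7) = (3 - 4)**2*13 + (12 - 1*(-7)) = (-1)**2*13 + (12 + 7) = 1*13 + 19 = 13 + 19 = 32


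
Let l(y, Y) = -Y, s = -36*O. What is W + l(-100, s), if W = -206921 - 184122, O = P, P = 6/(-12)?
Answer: -391061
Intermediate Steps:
P = -½ (P = 6*(-1/12) = -½ ≈ -0.50000)
O = -½ ≈ -0.50000
s = 18 (s = -36*(-½) = 18)
W = -391043
W + l(-100, s) = -391043 - 1*18 = -391043 - 18 = -391061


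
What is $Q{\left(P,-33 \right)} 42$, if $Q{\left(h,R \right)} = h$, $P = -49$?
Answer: $-2058$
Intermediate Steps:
$Q{\left(P,-33 \right)} 42 = \left(-49\right) 42 = -2058$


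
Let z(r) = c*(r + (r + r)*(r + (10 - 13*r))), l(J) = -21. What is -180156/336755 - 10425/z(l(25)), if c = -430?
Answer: -2286893941/4257256710 ≈ -0.53718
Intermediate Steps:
z(r) = -430*r - 860*r*(10 - 12*r) (z(r) = -430*(r + (r + r)*(r + (10 - 13*r))) = -430*(r + (2*r)*(10 - 12*r)) = -430*(r + 2*r*(10 - 12*r)) = -430*r - 860*r*(10 - 12*r))
-180156/336755 - 10425/z(l(25)) = -180156/336755 - 10425*(-1/(27090*(-7 + 8*(-21)))) = -180156*1/336755 - 10425*(-1/(27090*(-7 - 168))) = -180156/336755 - 10425/(1290*(-21)*(-175)) = -180156/336755 - 10425/4740750 = -180156/336755 - 10425*1/4740750 = -180156/336755 - 139/63210 = -2286893941/4257256710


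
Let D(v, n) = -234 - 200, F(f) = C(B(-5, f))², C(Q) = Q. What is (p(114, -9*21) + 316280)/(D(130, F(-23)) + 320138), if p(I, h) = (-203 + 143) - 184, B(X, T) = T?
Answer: 11287/11418 ≈ 0.98853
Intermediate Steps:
F(f) = f²
p(I, h) = -244 (p(I, h) = -60 - 184 = -244)
D(v, n) = -434
(p(114, -9*21) + 316280)/(D(130, F(-23)) + 320138) = (-244 + 316280)/(-434 + 320138) = 316036/319704 = 316036*(1/319704) = 11287/11418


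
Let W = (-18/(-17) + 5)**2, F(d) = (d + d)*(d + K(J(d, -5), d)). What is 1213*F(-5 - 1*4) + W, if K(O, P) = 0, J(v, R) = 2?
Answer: 56800843/289 ≈ 1.9654e+5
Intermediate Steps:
F(d) = 2*d**2 (F(d) = (d + d)*(d + 0) = (2*d)*d = 2*d**2)
W = 10609/289 (W = (-18*(-1/17) + 5)**2 = (18/17 + 5)**2 = (103/17)**2 = 10609/289 ≈ 36.709)
1213*F(-5 - 1*4) + W = 1213*(2*(-5 - 1*4)**2) + 10609/289 = 1213*(2*(-5 - 4)**2) + 10609/289 = 1213*(2*(-9)**2) + 10609/289 = 1213*(2*81) + 10609/289 = 1213*162 + 10609/289 = 196506 + 10609/289 = 56800843/289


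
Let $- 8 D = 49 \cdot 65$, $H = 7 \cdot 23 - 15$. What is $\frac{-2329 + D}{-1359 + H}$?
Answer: $\frac{21817}{9704} \approx 2.2482$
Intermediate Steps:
$H = 146$ ($H = 161 - 15 = 146$)
$D = - \frac{3185}{8}$ ($D = - \frac{49 \cdot 65}{8} = \left(- \frac{1}{8}\right) 3185 = - \frac{3185}{8} \approx -398.13$)
$\frac{-2329 + D}{-1359 + H} = \frac{-2329 - \frac{3185}{8}}{-1359 + 146} = - \frac{21817}{8 \left(-1213\right)} = \left(- \frac{21817}{8}\right) \left(- \frac{1}{1213}\right) = \frac{21817}{9704}$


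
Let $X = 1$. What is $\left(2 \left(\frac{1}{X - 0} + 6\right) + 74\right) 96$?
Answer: $8448$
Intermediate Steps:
$\left(2 \left(\frac{1}{X - 0} + 6\right) + 74\right) 96 = \left(2 \left(\frac{1}{1 - 0} + 6\right) + 74\right) 96 = \left(2 \left(\frac{1}{1 + 0} + 6\right) + 74\right) 96 = \left(2 \left(1^{-1} + 6\right) + 74\right) 96 = \left(2 \left(1 + 6\right) + 74\right) 96 = \left(2 \cdot 7 + 74\right) 96 = \left(14 + 74\right) 96 = 88 \cdot 96 = 8448$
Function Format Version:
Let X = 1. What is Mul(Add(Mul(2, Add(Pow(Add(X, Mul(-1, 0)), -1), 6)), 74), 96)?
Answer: 8448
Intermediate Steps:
Mul(Add(Mul(2, Add(Pow(Add(X, Mul(-1, 0)), -1), 6)), 74), 96) = Mul(Add(Mul(2, Add(Pow(Add(1, Mul(-1, 0)), -1), 6)), 74), 96) = Mul(Add(Mul(2, Add(Pow(Add(1, 0), -1), 6)), 74), 96) = Mul(Add(Mul(2, Add(Pow(1, -1), 6)), 74), 96) = Mul(Add(Mul(2, Add(1, 6)), 74), 96) = Mul(Add(Mul(2, 7), 74), 96) = Mul(Add(14, 74), 96) = Mul(88, 96) = 8448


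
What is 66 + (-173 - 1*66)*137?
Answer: -32677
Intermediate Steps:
66 + (-173 - 1*66)*137 = 66 + (-173 - 66)*137 = 66 - 239*137 = 66 - 32743 = -32677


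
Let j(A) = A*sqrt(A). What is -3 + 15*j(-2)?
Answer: -3 - 30*I*sqrt(2) ≈ -3.0 - 42.426*I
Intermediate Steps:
j(A) = A**(3/2)
-3 + 15*j(-2) = -3 + 15*(-2)**(3/2) = -3 + 15*(-2*I*sqrt(2)) = -3 - 30*I*sqrt(2)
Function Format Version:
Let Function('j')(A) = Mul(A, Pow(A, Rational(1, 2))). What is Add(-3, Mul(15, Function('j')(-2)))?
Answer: Add(-3, Mul(-30, I, Pow(2, Rational(1, 2)))) ≈ Add(-3.0000, Mul(-42.426, I))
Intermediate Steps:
Function('j')(A) = Pow(A, Rational(3, 2))
Add(-3, Mul(15, Function('j')(-2))) = Add(-3, Mul(15, Pow(-2, Rational(3, 2)))) = Add(-3, Mul(15, Mul(-2, I, Pow(2, Rational(1, 2))))) = Add(-3, Mul(-30, I, Pow(2, Rational(1, 2))))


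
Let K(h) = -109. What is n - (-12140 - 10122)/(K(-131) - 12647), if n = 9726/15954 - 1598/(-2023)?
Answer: -697616741/2018133138 ≈ -0.34567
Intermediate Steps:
n = 442845/316421 (n = 9726*(1/15954) - 1598*(-1/2023) = 1621/2659 + 94/119 = 442845/316421 ≈ 1.3995)
n - (-12140 - 10122)/(K(-131) - 12647) = 442845/316421 - (-12140 - 10122)/(-109 - 12647) = 442845/316421 - (-22262)/(-12756) = 442845/316421 - (-22262)*(-1)/12756 = 442845/316421 - 1*11131/6378 = 442845/316421 - 11131/6378 = -697616741/2018133138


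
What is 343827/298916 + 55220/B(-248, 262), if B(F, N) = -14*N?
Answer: -3811246021/274105972 ≈ -13.904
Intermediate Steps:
343827/298916 + 55220/B(-248, 262) = 343827/298916 + 55220/((-14*262)) = 343827*(1/298916) + 55220/(-3668) = 343827/298916 + 55220*(-1/3668) = 343827/298916 - 13805/917 = -3811246021/274105972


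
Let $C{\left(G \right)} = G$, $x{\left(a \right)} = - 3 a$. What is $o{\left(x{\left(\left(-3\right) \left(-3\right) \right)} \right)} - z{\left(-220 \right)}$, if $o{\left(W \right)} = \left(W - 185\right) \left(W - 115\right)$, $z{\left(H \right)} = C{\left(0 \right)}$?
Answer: $30104$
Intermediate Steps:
$z{\left(H \right)} = 0$
$o{\left(W \right)} = \left(-185 + W\right) \left(-115 + W\right)$
$o{\left(x{\left(\left(-3\right) \left(-3\right) \right)} \right)} - z{\left(-220 \right)} = \left(21275 + \left(- 3 \left(\left(-3\right) \left(-3\right)\right)\right)^{2} - 300 \left(- 3 \left(\left(-3\right) \left(-3\right)\right)\right)\right) - 0 = \left(21275 + \left(\left(-3\right) 9\right)^{2} - 300 \left(\left(-3\right) 9\right)\right) + 0 = \left(21275 + \left(-27\right)^{2} - -8100\right) + 0 = \left(21275 + 729 + 8100\right) + 0 = 30104 + 0 = 30104$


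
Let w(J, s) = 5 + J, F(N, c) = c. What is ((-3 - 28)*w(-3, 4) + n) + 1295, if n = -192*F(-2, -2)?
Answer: 1617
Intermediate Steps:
n = 384 (n = -192*(-2) = 384)
((-3 - 28)*w(-3, 4) + n) + 1295 = ((-3 - 28)*(5 - 3) + 384) + 1295 = (-31*2 + 384) + 1295 = (-62 + 384) + 1295 = 322 + 1295 = 1617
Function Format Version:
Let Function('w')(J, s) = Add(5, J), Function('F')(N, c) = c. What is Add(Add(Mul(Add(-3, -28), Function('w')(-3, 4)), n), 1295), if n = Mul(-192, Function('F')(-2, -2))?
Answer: 1617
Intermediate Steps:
n = 384 (n = Mul(-192, -2) = 384)
Add(Add(Mul(Add(-3, -28), Function('w')(-3, 4)), n), 1295) = Add(Add(Mul(Add(-3, -28), Add(5, -3)), 384), 1295) = Add(Add(Mul(-31, 2), 384), 1295) = Add(Add(-62, 384), 1295) = Add(322, 1295) = 1617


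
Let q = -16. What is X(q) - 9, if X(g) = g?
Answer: -25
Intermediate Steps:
X(q) - 9 = -16 - 9 = -25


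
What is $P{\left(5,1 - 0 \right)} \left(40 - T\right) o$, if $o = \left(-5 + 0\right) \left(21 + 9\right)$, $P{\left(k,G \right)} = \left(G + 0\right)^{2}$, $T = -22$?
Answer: $-9300$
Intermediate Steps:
$P{\left(k,G \right)} = G^{2}$
$o = -150$ ($o = \left(-5\right) 30 = -150$)
$P{\left(5,1 - 0 \right)} \left(40 - T\right) o = \left(1 - 0\right)^{2} \left(40 - -22\right) \left(-150\right) = \left(1 + 0\right)^{2} \left(40 + 22\right) \left(-150\right) = 1^{2} \cdot 62 \left(-150\right) = 1 \cdot 62 \left(-150\right) = 62 \left(-150\right) = -9300$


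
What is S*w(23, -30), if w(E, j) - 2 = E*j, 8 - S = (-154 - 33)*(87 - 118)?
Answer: 3982832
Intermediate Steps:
S = -5789 (S = 8 - (-154 - 33)*(87 - 118) = 8 - (-187)*(-31) = 8 - 1*5797 = 8 - 5797 = -5789)
w(E, j) = 2 + E*j
S*w(23, -30) = -5789*(2 + 23*(-30)) = -5789*(2 - 690) = -5789*(-688) = 3982832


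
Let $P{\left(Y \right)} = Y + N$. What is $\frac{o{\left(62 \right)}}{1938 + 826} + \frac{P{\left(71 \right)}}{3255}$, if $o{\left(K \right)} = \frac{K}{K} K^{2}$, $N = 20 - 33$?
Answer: $\frac{3168133}{2249205} \approx 1.4086$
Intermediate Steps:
$N = -13$ ($N = 20 - 33 = -13$)
$P{\left(Y \right)} = -13 + Y$ ($P{\left(Y \right)} = Y - 13 = -13 + Y$)
$o{\left(K \right)} = K^{2}$ ($o{\left(K \right)} = 1 K^{2} = K^{2}$)
$\frac{o{\left(62 \right)}}{1938 + 826} + \frac{P{\left(71 \right)}}{3255} = \frac{62^{2}}{1938 + 826} + \frac{-13 + 71}{3255} = \frac{3844}{2764} + 58 \cdot \frac{1}{3255} = 3844 \cdot \frac{1}{2764} + \frac{58}{3255} = \frac{961}{691} + \frac{58}{3255} = \frac{3168133}{2249205}$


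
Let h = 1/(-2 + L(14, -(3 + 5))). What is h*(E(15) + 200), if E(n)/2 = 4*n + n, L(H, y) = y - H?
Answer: -175/12 ≈ -14.583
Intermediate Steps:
h = -1/24 (h = 1/(-2 + (-(3 + 5) - 1*14)) = 1/(-2 + (-1*8 - 14)) = 1/(-2 + (-8 - 14)) = 1/(-2 - 22) = 1/(-24) = -1/24 ≈ -0.041667)
E(n) = 10*n (E(n) = 2*(4*n + n) = 2*(5*n) = 10*n)
h*(E(15) + 200) = -(10*15 + 200)/24 = -(150 + 200)/24 = -1/24*350 = -175/12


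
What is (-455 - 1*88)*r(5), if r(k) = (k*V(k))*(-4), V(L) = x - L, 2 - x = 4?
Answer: -76020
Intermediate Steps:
x = -2 (x = 2 - 1*4 = 2 - 4 = -2)
V(L) = -2 - L
r(k) = -4*k*(-2 - k) (r(k) = (k*(-2 - k))*(-4) = -4*k*(-2 - k))
(-455 - 1*88)*r(5) = (-455 - 1*88)*(4*5*(2 + 5)) = (-455 - 88)*(4*5*7) = -543*140 = -76020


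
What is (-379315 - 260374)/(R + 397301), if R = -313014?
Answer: -639689/84287 ≈ -7.5894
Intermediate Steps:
(-379315 - 260374)/(R + 397301) = (-379315 - 260374)/(-313014 + 397301) = -639689/84287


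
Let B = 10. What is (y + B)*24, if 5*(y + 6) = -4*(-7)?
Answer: 1152/5 ≈ 230.40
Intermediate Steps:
y = -2/5 (y = -6 + (-4*(-7))/5 = -6 + (1/5)*28 = -6 + 28/5 = -2/5 ≈ -0.40000)
(y + B)*24 = (-2/5 + 10)*24 = (48/5)*24 = 1152/5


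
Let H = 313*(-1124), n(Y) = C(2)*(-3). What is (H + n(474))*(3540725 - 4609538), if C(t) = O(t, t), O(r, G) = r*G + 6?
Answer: 376053303546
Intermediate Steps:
O(r, G) = 6 + G*r (O(r, G) = G*r + 6 = 6 + G*r)
C(t) = 6 + t² (C(t) = 6 + t*t = 6 + t²)
n(Y) = -30 (n(Y) = (6 + 2²)*(-3) = (6 + 4)*(-3) = 10*(-3) = -30)
H = -351812
(H + n(474))*(3540725 - 4609538) = (-351812 - 30)*(3540725 - 4609538) = -351842*(-1068813) = 376053303546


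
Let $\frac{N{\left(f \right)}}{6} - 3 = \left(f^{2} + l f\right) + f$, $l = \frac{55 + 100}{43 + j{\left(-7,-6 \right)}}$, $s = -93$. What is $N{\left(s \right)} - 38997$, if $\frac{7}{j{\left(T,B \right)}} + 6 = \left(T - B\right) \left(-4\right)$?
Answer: $\frac{803223}{79} \approx 10167.0$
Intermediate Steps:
$j{\left(T,B \right)} = \frac{7}{-6 - 4 T + 4 B}$ ($j{\left(T,B \right)} = \frac{7}{-6 + \left(T - B\right) \left(-4\right)} = \frac{7}{-6 + \left(- 4 T + 4 B\right)} = \frac{7}{-6 - 4 T + 4 B}$)
$l = \frac{310}{79}$ ($l = \frac{55 + 100}{43 + \frac{7}{2 \left(-3 - -14 + 2 \left(-6\right)\right)}} = \frac{155}{43 + \frac{7}{2 \left(-3 + 14 - 12\right)}} = \frac{155}{43 + \frac{7}{2 \left(-1\right)}} = \frac{155}{43 + \frac{7}{2} \left(-1\right)} = \frac{155}{43 - \frac{7}{2}} = \frac{155}{\frac{79}{2}} = 155 \cdot \frac{2}{79} = \frac{310}{79} \approx 3.924$)
$N{\left(f \right)} = 18 + 6 f^{2} + \frac{2334 f}{79}$ ($N{\left(f \right)} = 18 + 6 \left(\left(f^{2} + \frac{310 f}{79}\right) + f\right) = 18 + 6 \left(f^{2} + \frac{389 f}{79}\right) = 18 + \left(6 f^{2} + \frac{2334 f}{79}\right) = 18 + 6 f^{2} + \frac{2334 f}{79}$)
$N{\left(s \right)} - 38997 = \left(18 + 6 \left(-93\right)^{2} + \frac{2334}{79} \left(-93\right)\right) - 38997 = \left(18 + 6 \cdot 8649 - \frac{217062}{79}\right) - 38997 = \left(18 + 51894 - \frac{217062}{79}\right) - 38997 = \frac{3883986}{79} - 38997 = \frac{803223}{79}$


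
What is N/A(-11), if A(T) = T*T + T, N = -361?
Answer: -361/110 ≈ -3.2818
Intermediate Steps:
A(T) = T + T**2 (A(T) = T**2 + T = T + T**2)
N/A(-11) = -361*(-1/(11*(1 - 11))) = -361/((-11*(-10))) = -361/110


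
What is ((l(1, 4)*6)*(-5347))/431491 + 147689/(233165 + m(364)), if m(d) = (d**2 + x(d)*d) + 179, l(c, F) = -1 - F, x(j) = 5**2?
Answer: 123870599699/161783235540 ≈ 0.76566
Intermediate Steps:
x(j) = 25
m(d) = 179 + d**2 + 25*d (m(d) = (d**2 + 25*d) + 179 = 179 + d**2 + 25*d)
((l(1, 4)*6)*(-5347))/431491 + 147689/(233165 + m(364)) = (((-1 - 1*4)*6)*(-5347))/431491 + 147689/(233165 + (179 + 364**2 + 25*364)) = (((-1 - 4)*6)*(-5347))*(1/431491) + 147689/(233165 + (179 + 132496 + 9100)) = (-5*6*(-5347))*(1/431491) + 147689/(233165 + 141775) = -30*(-5347)*(1/431491) + 147689/374940 = 160410*(1/431491) + 147689*(1/374940) = 160410/431491 + 147689/374940 = 123870599699/161783235540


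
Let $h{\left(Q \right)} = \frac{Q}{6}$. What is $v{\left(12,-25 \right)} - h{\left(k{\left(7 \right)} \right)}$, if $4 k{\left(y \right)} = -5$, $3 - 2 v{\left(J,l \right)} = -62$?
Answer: $\frac{785}{24} \approx 32.708$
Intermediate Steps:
$v{\left(J,l \right)} = \frac{65}{2}$ ($v{\left(J,l \right)} = \frac{3}{2} - -31 = \frac{3}{2} + 31 = \frac{65}{2}$)
$k{\left(y \right)} = - \frac{5}{4}$ ($k{\left(y \right)} = \frac{1}{4} \left(-5\right) = - \frac{5}{4}$)
$h{\left(Q \right)} = \frac{Q}{6}$ ($h{\left(Q \right)} = Q \frac{1}{6} = \frac{Q}{6}$)
$v{\left(12,-25 \right)} - h{\left(k{\left(7 \right)} \right)} = \frac{65}{2} - \frac{1}{6} \left(- \frac{5}{4}\right) = \frac{65}{2} - - \frac{5}{24} = \frac{65}{2} + \frac{5}{24} = \frac{785}{24}$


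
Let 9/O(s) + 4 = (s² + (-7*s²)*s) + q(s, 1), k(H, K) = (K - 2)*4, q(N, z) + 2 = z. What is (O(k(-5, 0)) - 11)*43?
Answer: -1722752/3643 ≈ -472.89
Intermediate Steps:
q(N, z) = -2 + z
k(H, K) = -8 + 4*K (k(H, K) = (-2 + K)*4 = -8 + 4*K)
O(s) = 9/(-5 + s² - 7*s³) (O(s) = 9/(-4 + ((s² + (-7*s²)*s) + (-2 + 1))) = 9/(-4 + ((s² - 7*s³) - 1)) = 9/(-4 + (-1 + s² - 7*s³)) = 9/(-5 + s² - 7*s³))
(O(k(-5, 0)) - 11)*43 = (-9/(5 - (-8 + 4*0)² + 7*(-8 + 4*0)³) - 11)*43 = (-9/(5 - (-8 + 0)² + 7*(-8 + 0)³) - 11)*43 = (-9/(5 - 1*(-8)² + 7*(-8)³) - 11)*43 = (-9/(5 - 1*64 + 7*(-512)) - 11)*43 = (-9/(5 - 64 - 3584) - 11)*43 = (-9/(-3643) - 11)*43 = (-9*(-1/3643) - 11)*43 = (9/3643 - 11)*43 = -40064/3643*43 = -1722752/3643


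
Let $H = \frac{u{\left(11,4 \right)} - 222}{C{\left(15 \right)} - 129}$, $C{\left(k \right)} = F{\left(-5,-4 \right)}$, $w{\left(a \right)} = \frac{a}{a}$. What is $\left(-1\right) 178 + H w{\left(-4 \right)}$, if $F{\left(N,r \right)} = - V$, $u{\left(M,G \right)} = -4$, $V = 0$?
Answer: $- \frac{22736}{129} \approx -176.25$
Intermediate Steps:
$w{\left(a \right)} = 1$
$F{\left(N,r \right)} = 0$ ($F{\left(N,r \right)} = \left(-1\right) 0 = 0$)
$C{\left(k \right)} = 0$
$H = \frac{226}{129}$ ($H = \frac{-4 - 222}{0 - 129} = - \frac{226}{-129} = \left(-226\right) \left(- \frac{1}{129}\right) = \frac{226}{129} \approx 1.7519$)
$\left(-1\right) 178 + H w{\left(-4 \right)} = \left(-1\right) 178 + \frac{226}{129} \cdot 1 = -178 + \frac{226}{129} = - \frac{22736}{129}$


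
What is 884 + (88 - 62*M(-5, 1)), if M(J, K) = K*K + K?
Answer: 848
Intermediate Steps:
M(J, K) = K + K**2 (M(J, K) = K**2 + K = K + K**2)
884 + (88 - 62*M(-5, 1)) = 884 + (88 - 62*(1 + 1)) = 884 + (88 - 62*2) = 884 + (88 - 124) = 884 - 36 = 848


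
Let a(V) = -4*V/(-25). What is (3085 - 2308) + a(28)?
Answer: 19537/25 ≈ 781.48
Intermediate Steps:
a(V) = 4*V/25 (a(V) = -4*V*(-1)/25 = -(-4)*V/25 = 4*V/25)
(3085 - 2308) + a(28) = (3085 - 2308) + (4/25)*28 = 777 + 112/25 = 19537/25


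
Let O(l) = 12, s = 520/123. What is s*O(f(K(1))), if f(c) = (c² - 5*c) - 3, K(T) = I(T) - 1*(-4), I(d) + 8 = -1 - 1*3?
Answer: 2080/41 ≈ 50.732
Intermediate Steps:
I(d) = -12 (I(d) = -8 + (-1 - 1*3) = -8 + (-1 - 3) = -8 - 4 = -12)
K(T) = -8 (K(T) = -12 - 1*(-4) = -12 + 4 = -8)
s = 520/123 (s = 520*(1/123) = 520/123 ≈ 4.2276)
f(c) = -3 + c² - 5*c
s*O(f(K(1))) = (520/123)*12 = 2080/41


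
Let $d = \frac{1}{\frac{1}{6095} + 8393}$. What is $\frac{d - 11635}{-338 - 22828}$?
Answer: $\frac{198397442755}{395021504592} \approx 0.50224$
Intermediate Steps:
$d = \frac{6095}{51155336}$ ($d = \frac{1}{\frac{1}{6095} + 8393} = \frac{1}{\frac{51155336}{6095}} = \frac{6095}{51155336} \approx 0.00011915$)
$\frac{d - 11635}{-338 - 22828} = \frac{\frac{6095}{51155336} - 11635}{-338 - 22828} = - \frac{595192328265}{51155336 \left(-23166\right)} = \left(- \frac{595192328265}{51155336}\right) \left(- \frac{1}{23166}\right) = \frac{198397442755}{395021504592}$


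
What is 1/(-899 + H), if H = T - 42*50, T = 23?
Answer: -1/2976 ≈ -0.00033602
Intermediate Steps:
H = -2077 (H = 23 - 42*50 = 23 - 2100 = -2077)
1/(-899 + H) = 1/(-899 - 2077) = 1/(-2976) = -1/2976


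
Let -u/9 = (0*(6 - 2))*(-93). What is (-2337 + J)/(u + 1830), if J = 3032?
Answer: 139/366 ≈ 0.37978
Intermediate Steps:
u = 0 (u = -9*0*(6 - 2)*(-93) = -9*0*4*(-93) = -0*(-93) = -9*0 = 0)
(-2337 + J)/(u + 1830) = (-2337 + 3032)/(0 + 1830) = 695/1830 = 695*(1/1830) = 139/366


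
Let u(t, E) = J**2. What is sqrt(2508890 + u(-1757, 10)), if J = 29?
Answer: 21*sqrt(5691) ≈ 1584.2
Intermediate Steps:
u(t, E) = 841 (u(t, E) = 29**2 = 841)
sqrt(2508890 + u(-1757, 10)) = sqrt(2508890 + 841) = sqrt(2509731) = 21*sqrt(5691)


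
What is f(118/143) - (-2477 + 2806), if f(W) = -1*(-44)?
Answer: -285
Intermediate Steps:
f(W) = 44
f(118/143) - (-2477 + 2806) = 44 - (-2477 + 2806) = 44 - 1*329 = 44 - 329 = -285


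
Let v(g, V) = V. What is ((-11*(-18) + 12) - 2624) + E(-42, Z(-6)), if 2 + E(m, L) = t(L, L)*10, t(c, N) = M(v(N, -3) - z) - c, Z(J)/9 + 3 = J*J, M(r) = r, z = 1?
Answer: -5426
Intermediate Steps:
Z(J) = -27 + 9*J**2 (Z(J) = -27 + 9*(J*J) = -27 + 9*J**2)
t(c, N) = -4 - c (t(c, N) = (-3 - 1*1) - c = (-3 - 1) - c = -4 - c)
E(m, L) = -42 - 10*L (E(m, L) = -2 + (-4 - L)*10 = -2 + (-40 - 10*L) = -42 - 10*L)
((-11*(-18) + 12) - 2624) + E(-42, Z(-6)) = ((-11*(-18) + 12) - 2624) + (-42 - 10*(-27 + 9*(-6)**2)) = ((198 + 12) - 2624) + (-42 - 10*(-27 + 9*36)) = (210 - 2624) + (-42 - 10*(-27 + 324)) = -2414 + (-42 - 10*297) = -2414 + (-42 - 2970) = -2414 - 3012 = -5426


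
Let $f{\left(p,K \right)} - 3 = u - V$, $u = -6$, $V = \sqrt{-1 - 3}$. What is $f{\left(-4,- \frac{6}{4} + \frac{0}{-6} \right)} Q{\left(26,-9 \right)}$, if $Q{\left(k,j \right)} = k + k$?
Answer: $-156 - 104 i \approx -156.0 - 104.0 i$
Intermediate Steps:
$Q{\left(k,j \right)} = 2 k$
$V = 2 i$ ($V = \sqrt{-4} = 2 i \approx 2.0 i$)
$f{\left(p,K \right)} = -3 - 2 i$ ($f{\left(p,K \right)} = 3 - \left(6 + 2 i\right) = -3 - 2 i$)
$f{\left(-4,- \frac{6}{4} + \frac{0}{-6} \right)} Q{\left(26,-9 \right)} = \left(-3 - 2 i\right) 2 \cdot 26 = \left(-3 - 2 i\right) 52 = -156 - 104 i$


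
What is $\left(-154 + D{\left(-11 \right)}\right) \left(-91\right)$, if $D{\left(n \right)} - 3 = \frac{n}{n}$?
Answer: $13650$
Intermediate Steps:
$D{\left(n \right)} = 4$ ($D{\left(n \right)} = 3 + \frac{n}{n} = 3 + 1 = 4$)
$\left(-154 + D{\left(-11 \right)}\right) \left(-91\right) = \left(-154 + 4\right) \left(-91\right) = \left(-150\right) \left(-91\right) = 13650$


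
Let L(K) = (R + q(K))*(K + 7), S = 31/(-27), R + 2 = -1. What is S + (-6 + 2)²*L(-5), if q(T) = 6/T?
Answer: -18299/135 ≈ -135.55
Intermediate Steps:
R = -3 (R = -2 - 1 = -3)
S = -31/27 (S = 31*(-1/27) = -31/27 ≈ -1.1481)
L(K) = (-3 + 6/K)*(7 + K) (L(K) = (-3 + 6/K)*(K + 7) = (-3 + 6/K)*(7 + K))
S + (-6 + 2)²*L(-5) = -31/27 + (-6 + 2)²*(-15 - 3*(-5) + 42/(-5)) = -31/27 + (-4)²*(-15 + 15 + 42*(-⅕)) = -31/27 + 16*(-15 + 15 - 42/5) = -31/27 + 16*(-42/5) = -31/27 - 672/5 = -18299/135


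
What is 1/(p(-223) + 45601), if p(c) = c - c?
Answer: 1/45601 ≈ 2.1929e-5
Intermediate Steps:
p(c) = 0
1/(p(-223) + 45601) = 1/(0 + 45601) = 1/45601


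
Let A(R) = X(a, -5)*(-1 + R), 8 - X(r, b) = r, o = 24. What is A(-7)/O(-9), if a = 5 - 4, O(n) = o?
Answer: -7/3 ≈ -2.3333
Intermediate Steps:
O(n) = 24
a = 1
X(r, b) = 8 - r
A(R) = -7 + 7*R (A(R) = (8 - 1*1)*(-1 + R) = (8 - 1)*(-1 + R) = 7*(-1 + R) = -7 + 7*R)
A(-7)/O(-9) = (-7 + 7*(-7))/24 = (-7 - 49)*(1/24) = -56*1/24 = -7/3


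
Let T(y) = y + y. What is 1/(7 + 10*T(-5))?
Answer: -1/93 ≈ -0.010753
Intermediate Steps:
T(y) = 2*y
1/(7 + 10*T(-5)) = 1/(7 + 10*(2*(-5))) = 1/(7 + 10*(-10)) = 1/(7 - 100) = 1/(-93) = -1/93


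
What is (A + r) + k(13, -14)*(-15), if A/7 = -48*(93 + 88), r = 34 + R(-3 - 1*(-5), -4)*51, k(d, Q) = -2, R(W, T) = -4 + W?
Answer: -60854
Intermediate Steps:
r = -68 (r = 34 + (-4 + (-3 - 1*(-5)))*51 = 34 + (-4 + (-3 + 5))*51 = 34 + (-4 + 2)*51 = 34 - 2*51 = 34 - 102 = -68)
A = -60816 (A = 7*(-48*(93 + 88)) = 7*(-48*181) = 7*(-8688) = -60816)
(A + r) + k(13, -14)*(-15) = (-60816 - 68) - 2*(-15) = -60884 + 30 = -60854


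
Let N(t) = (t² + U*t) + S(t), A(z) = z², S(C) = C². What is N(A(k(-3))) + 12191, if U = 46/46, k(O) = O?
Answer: 12362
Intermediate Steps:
U = 1 (U = 46*(1/46) = 1)
N(t) = t + 2*t² (N(t) = (t² + 1*t) + t² = (t² + t) + t² = (t + t²) + t² = t + 2*t²)
N(A(k(-3))) + 12191 = (-3)²*(1 + 2*(-3)²) + 12191 = 9*(1 + 2*9) + 12191 = 9*(1 + 18) + 12191 = 9*19 + 12191 = 171 + 12191 = 12362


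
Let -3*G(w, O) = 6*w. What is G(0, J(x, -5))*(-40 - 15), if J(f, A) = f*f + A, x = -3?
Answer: 0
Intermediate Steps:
J(f, A) = A + f² (J(f, A) = f² + A = A + f²)
G(w, O) = -2*w
G(0, J(x, -5))*(-40 - 15) = (-2*0)*(-40 - 15) = 0*(-55) = 0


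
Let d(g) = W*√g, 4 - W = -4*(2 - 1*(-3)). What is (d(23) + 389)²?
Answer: 164569 + 18672*√23 ≈ 2.5412e+5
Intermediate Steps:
W = 24 (W = 4 - (-4)*(2 - 1*(-3)) = 4 - (-4)*(2 + 3) = 4 - (-4)*5 = 4 - 1*(-20) = 4 + 20 = 24)
d(g) = 24*√g
(d(23) + 389)² = (24*√23 + 389)² = (389 + 24*√23)²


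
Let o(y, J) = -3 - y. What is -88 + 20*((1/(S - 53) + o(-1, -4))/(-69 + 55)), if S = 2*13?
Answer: -16082/189 ≈ -85.090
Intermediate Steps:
S = 26
-88 + 20*((1/(S - 53) + o(-1, -4))/(-69 + 55)) = -88 + 20*((1/(26 - 53) + (-3 - 1*(-1)))/(-69 + 55)) = -88 + 20*((1/(-27) + (-3 + 1))/(-14)) = -88 + 20*((-1/27 - 2)*(-1/14)) = -88 + 20*(-55/27*(-1/14)) = -88 + 20*(55/378) = -88 + 550/189 = -16082/189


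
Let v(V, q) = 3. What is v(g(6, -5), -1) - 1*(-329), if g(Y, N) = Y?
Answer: 332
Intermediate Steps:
v(g(6, -5), -1) - 1*(-329) = 3 - 1*(-329) = 3 + 329 = 332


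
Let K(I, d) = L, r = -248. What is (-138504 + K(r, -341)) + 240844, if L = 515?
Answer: 102855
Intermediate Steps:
K(I, d) = 515
(-138504 + K(r, -341)) + 240844 = (-138504 + 515) + 240844 = -137989 + 240844 = 102855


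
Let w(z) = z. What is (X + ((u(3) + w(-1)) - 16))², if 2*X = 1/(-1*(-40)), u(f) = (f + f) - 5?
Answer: 1635841/6400 ≈ 255.60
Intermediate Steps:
u(f) = -5 + 2*f (u(f) = 2*f - 5 = -5 + 2*f)
X = 1/80 (X = 1/(2*((-1*(-40)))) = (½)/40 = (½)*(1/40) = 1/80 ≈ 0.012500)
(X + ((u(3) + w(-1)) - 16))² = (1/80 + (((-5 + 2*3) - 1) - 16))² = (1/80 + (((-5 + 6) - 1) - 16))² = (1/80 + ((1 - 1) - 16))² = (1/80 + (0 - 16))² = (1/80 - 16)² = (-1279/80)² = 1635841/6400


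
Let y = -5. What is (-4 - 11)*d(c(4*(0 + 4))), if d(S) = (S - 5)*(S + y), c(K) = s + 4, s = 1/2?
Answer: -15/4 ≈ -3.7500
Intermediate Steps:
s = ½ (s = 1*(½) = ½ ≈ 0.50000)
c(K) = 9/2 (c(K) = ½ + 4 = 9/2)
d(S) = (-5 + S)² (d(S) = (S - 5)*(S - 5) = (-5 + S)*(-5 + S) = (-5 + S)²)
(-4 - 11)*d(c(4*(0 + 4))) = (-4 - 11)*(25 + (9/2)² - 10*9/2) = -15*(25 + 81/4 - 45) = -15*¼ = -15/4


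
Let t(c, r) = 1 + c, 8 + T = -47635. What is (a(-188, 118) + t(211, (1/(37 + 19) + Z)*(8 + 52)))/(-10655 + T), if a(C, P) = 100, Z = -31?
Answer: -156/29149 ≈ -0.0053518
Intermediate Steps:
T = -47643 (T = -8 - 47635 = -47643)
(a(-188, 118) + t(211, (1/(37 + 19) + Z)*(8 + 52)))/(-10655 + T) = (100 + (1 + 211))/(-10655 - 47643) = (100 + 212)/(-58298) = 312*(-1/58298) = -156/29149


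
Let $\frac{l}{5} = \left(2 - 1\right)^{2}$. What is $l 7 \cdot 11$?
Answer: $385$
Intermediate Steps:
$l = 5$ ($l = 5 \left(2 - 1\right)^{2} = 5 \cdot 1^{2} = 5 \cdot 1 = 5$)
$l 7 \cdot 11 = 5 \cdot 7 \cdot 11 = 35 \cdot 11 = 385$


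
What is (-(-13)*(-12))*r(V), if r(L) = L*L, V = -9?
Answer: -12636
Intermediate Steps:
r(L) = L²
(-(-13)*(-12))*r(V) = -(-13)*(-12)*(-9)² = -13*12*81 = -156*81 = -12636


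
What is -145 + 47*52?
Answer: 2299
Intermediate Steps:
-145 + 47*52 = -145 + 2444 = 2299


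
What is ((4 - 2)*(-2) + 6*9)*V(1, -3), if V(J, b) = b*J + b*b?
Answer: 300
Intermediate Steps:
V(J, b) = b**2 + J*b (V(J, b) = J*b + b**2 = b**2 + J*b)
((4 - 2)*(-2) + 6*9)*V(1, -3) = ((4 - 2)*(-2) + 6*9)*(-3*(1 - 3)) = (2*(-2) + 54)*(-3*(-2)) = (-4 + 54)*6 = 50*6 = 300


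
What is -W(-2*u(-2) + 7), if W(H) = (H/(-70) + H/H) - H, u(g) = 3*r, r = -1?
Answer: 853/70 ≈ 12.186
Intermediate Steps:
u(g) = -3 (u(g) = 3*(-1) = -3)
W(H) = 1 - 71*H/70 (W(H) = (H*(-1/70) + 1) - H = (-H/70 + 1) - H = (1 - H/70) - H = 1 - 71*H/70)
-W(-2*u(-2) + 7) = -(1 - 71*(-2*(-3) + 7)/70) = -(1 - 71*(6 + 7)/70) = -(1 - 71/70*13) = -(1 - 923/70) = -1*(-853/70) = 853/70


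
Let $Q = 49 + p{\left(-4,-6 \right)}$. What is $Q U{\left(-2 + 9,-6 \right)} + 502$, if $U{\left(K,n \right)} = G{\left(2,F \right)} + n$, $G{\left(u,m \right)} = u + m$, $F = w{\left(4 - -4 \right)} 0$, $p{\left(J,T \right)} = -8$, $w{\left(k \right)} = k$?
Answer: $338$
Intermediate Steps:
$F = 0$ ($F = \left(4 - -4\right) 0 = \left(4 + 4\right) 0 = 8 \cdot 0 = 0$)
$G{\left(u,m \right)} = m + u$
$U{\left(K,n \right)} = 2 + n$ ($U{\left(K,n \right)} = \left(0 + 2\right) + n = 2 + n$)
$Q = 41$ ($Q = 49 - 8 = 41$)
$Q U{\left(-2 + 9,-6 \right)} + 502 = 41 \left(2 - 6\right) + 502 = 41 \left(-4\right) + 502 = -164 + 502 = 338$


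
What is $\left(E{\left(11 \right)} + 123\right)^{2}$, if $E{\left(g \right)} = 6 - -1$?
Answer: $16900$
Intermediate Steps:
$E{\left(g \right)} = 7$ ($E{\left(g \right)} = 6 + 1 = 7$)
$\left(E{\left(11 \right)} + 123\right)^{2} = \left(7 + 123\right)^{2} = 130^{2} = 16900$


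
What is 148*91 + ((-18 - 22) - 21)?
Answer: 13407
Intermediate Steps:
148*91 + ((-18 - 22) - 21) = 13468 + (-40 - 21) = 13468 - 61 = 13407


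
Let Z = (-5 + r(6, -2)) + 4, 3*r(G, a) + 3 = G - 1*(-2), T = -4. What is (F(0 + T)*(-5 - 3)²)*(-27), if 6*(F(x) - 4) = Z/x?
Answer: -6864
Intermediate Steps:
r(G, a) = -⅓ + G/3 (r(G, a) = -1 + (G - 1*(-2))/3 = -1 + (G + 2)/3 = -1 + (2 + G)/3 = -1 + (⅔ + G/3) = -⅓ + G/3)
Z = ⅔ (Z = (-5 + (-⅓ + (⅓)*6)) + 4 = (-5 + (-⅓ + 2)) + 4 = (-5 + 5/3) + 4 = -10/3 + 4 = ⅔ ≈ 0.66667)
F(x) = 4 + 1/(9*x) (F(x) = 4 + (2/(3*x))/6 = 4 + 1/(9*x))
(F(0 + T)*(-5 - 3)²)*(-27) = ((4 + 1/(9*(0 - 4)))*(-5 - 3)²)*(-27) = ((4 + (⅑)/(-4))*(-8)²)*(-27) = ((4 + (⅑)*(-¼))*64)*(-27) = ((4 - 1/36)*64)*(-27) = ((143/36)*64)*(-27) = (2288/9)*(-27) = -6864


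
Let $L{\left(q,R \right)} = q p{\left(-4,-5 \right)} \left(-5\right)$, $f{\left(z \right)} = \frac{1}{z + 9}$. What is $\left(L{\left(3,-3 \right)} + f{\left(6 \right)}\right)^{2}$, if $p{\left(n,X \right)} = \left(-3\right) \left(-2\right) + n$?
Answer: $\frac{201601}{225} \approx 896.0$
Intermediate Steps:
$p{\left(n,X \right)} = 6 + n$
$f{\left(z \right)} = \frac{1}{9 + z}$
$L{\left(q,R \right)} = - 10 q$ ($L{\left(q,R \right)} = q \left(6 - 4\right) \left(-5\right) = q 2 \left(-5\right) = 2 q \left(-5\right) = - 10 q$)
$\left(L{\left(3,-3 \right)} + f{\left(6 \right)}\right)^{2} = \left(\left(-10\right) 3 + \frac{1}{9 + 6}\right)^{2} = \left(-30 + \frac{1}{15}\right)^{2} = \left(- \frac{449}{15}\right)^{2} = \frac{201601}{225}$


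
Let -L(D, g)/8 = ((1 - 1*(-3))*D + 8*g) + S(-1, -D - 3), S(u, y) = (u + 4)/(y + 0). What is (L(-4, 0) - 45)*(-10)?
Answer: -590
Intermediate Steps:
S(u, y) = (4 + u)/y
L(D, g) = -64*g - 32*D - 24/(-3 - D) (L(D, g) = -8*(((1 - 1*(-3))*D + 8*g) + (4 - 1)/(-D - 3)) = -8*(((1 + 3)*D + 8*g) + 3/(-3 - D)) = -8*((4*D + 8*g) + 3/(-3 - D)) = -8*(3/(-3 - D) + 4*D + 8*g) = -64*g - 32*D - 24/(-3 - D))
(L(-4, 0) - 45)*(-10) = (8*(3 - 4*(3 - 4)*(-4 + 2*0))/(3 - 4) - 45)*(-10) = (8*(3 - 4*(-1)*(-4 + 0))/(-1) - 45)*(-10) = (8*(-1)*(3 - 4*(-1)*(-4)) - 45)*(-10) = (8*(-1)*(3 - 16) - 45)*(-10) = (8*(-1)*(-13) - 45)*(-10) = (104 - 45)*(-10) = 59*(-10) = -590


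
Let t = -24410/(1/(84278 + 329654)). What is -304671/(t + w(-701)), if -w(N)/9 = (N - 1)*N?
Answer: 304671/10108509038 ≈ 3.0140e-5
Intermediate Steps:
w(N) = -9*N*(-1 + N) (w(N) = -9*(N - 1)*N = -9*(-1 + N)*N = -9*N*(-1 + N))
t = -10104080120 (t = -24410/(1/413932) = -24410/1/413932 = -24410*413932 = -10104080120)
-304671/(t + w(-701)) = -304671/(-10104080120 + 9*(-701)*(1 - 1*(-701))) = -304671/(-10104080120 + 9*(-701)*(1 + 701)) = -304671/(-10104080120 + 9*(-701)*702) = -304671/(-10104080120 - 4428918) = -304671/(-10108509038) = -304671*(-1/10108509038) = 304671/10108509038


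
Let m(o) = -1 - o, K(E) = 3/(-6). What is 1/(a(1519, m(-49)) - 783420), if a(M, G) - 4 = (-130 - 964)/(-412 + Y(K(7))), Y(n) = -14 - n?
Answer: -851/666684828 ≈ -1.2765e-6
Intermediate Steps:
K(E) = -1/2 (K(E) = 3*(-1/6) = -1/2)
a(M, G) = 5592/851 (a(M, G) = 4 + (-130 - 964)/(-412 + (-14 - 1*(-1/2))) = 4 - 1094/(-412 + (-14 + 1/2)) = 4 - 1094/(-412 - 27/2) = 4 - 1094/(-851/2) = 4 - 1094*(-2/851) = 4 + 2188/851 = 5592/851)
1/(a(1519, m(-49)) - 783420) = 1/(5592/851 - 783420) = 1/(-666684828/851) = -851/666684828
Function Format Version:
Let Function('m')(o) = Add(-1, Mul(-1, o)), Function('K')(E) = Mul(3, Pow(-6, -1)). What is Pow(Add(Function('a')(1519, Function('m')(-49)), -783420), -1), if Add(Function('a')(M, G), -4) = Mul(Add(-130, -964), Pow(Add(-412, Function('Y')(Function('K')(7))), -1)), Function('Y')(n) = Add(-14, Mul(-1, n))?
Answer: Rational(-851, 666684828) ≈ -1.2765e-6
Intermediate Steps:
Function('K')(E) = Rational(-1, 2) (Function('K')(E) = Mul(3, Rational(-1, 6)) = Rational(-1, 2))
Function('a')(M, G) = Rational(5592, 851) (Function('a')(M, G) = Add(4, Mul(Add(-130, -964), Pow(Add(-412, Add(-14, Mul(-1, Rational(-1, 2)))), -1))) = Add(4, Mul(-1094, Pow(Add(-412, Add(-14, Rational(1, 2))), -1))) = Add(4, Mul(-1094, Pow(Add(-412, Rational(-27, 2)), -1))) = Add(4, Mul(-1094, Pow(Rational(-851, 2), -1))) = Add(4, Mul(-1094, Rational(-2, 851))) = Add(4, Rational(2188, 851)) = Rational(5592, 851))
Pow(Add(Function('a')(1519, Function('m')(-49)), -783420), -1) = Pow(Add(Rational(5592, 851), -783420), -1) = Pow(Rational(-666684828, 851), -1) = Rational(-851, 666684828)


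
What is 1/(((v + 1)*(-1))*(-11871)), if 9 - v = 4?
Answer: 1/71226 ≈ 1.4040e-5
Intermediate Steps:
v = 5 (v = 9 - 1*4 = 9 - 4 = 5)
1/(((v + 1)*(-1))*(-11871)) = 1/(((5 + 1)*(-1))*(-11871)) = 1/((6*(-1))*(-11871)) = 1/(-6*(-11871)) = 1/71226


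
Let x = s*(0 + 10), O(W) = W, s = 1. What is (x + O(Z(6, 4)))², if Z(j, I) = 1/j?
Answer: 3721/36 ≈ 103.36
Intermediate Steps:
x = 10 (x = 1*(0 + 10) = 1*10 = 10)
(x + O(Z(6, 4)))² = (10 + 1/6)² = (10 + ⅙)² = (61/6)² = 3721/36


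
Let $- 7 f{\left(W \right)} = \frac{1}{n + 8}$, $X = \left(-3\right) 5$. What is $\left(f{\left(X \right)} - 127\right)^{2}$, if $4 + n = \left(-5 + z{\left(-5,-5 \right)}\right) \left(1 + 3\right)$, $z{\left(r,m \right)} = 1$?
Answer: $\frac{113784889}{7056} \approx 16126.0$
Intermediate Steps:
$X = -15$
$n = -20$ ($n = -4 + \left(-5 + 1\right) \left(1 + 3\right) = -4 - 16 = -20$)
$f{\left(W \right)} = \frac{1}{84}$ ($f{\left(W \right)} = - \frac{1}{7 \left(-20 + 8\right)} = - \frac{1}{7 \left(-12\right)} = \left(- \frac{1}{7}\right) \left(- \frac{1}{12}\right) = \frac{1}{84}$)
$\left(f{\left(X \right)} - 127\right)^{2} = \left(\frac{1}{84} - 127\right)^{2} = \left(- \frac{10667}{84}\right)^{2} = \frac{113784889}{7056}$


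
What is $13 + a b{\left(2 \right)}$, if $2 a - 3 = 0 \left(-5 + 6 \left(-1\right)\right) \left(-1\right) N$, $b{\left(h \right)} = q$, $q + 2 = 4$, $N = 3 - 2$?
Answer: $16$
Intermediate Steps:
$N = 1$
$q = 2$ ($q = -2 + 4 = 2$)
$b{\left(h \right)} = 2$
$a = \frac{3}{2}$ ($a = \frac{3}{2} + \frac{0 \left(-5 + 6 \left(-1\right)\right) \left(-1\right) 1}{2} = \frac{3}{2} + \frac{0 \left(-5 - 6\right) \left(-1\right) 1}{2} = \frac{3}{2} + \frac{0 \left(-11\right) \left(-1\right) 1}{2} = \frac{3}{2} + \frac{0 \left(-1\right) 1}{2} = \frac{3}{2} + \frac{0 \cdot 1}{2} = \frac{3}{2} + \frac{1}{2} \cdot 0 = \frac{3}{2} + 0 = \frac{3}{2} \approx 1.5$)
$13 + a b{\left(2 \right)} = 13 + \frac{3}{2} \cdot 2 = 13 + 3 = 16$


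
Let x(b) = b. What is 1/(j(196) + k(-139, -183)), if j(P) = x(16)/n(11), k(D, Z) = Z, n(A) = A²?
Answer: -121/22127 ≈ -0.0054684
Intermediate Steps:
j(P) = 16/121 (j(P) = 16/(11²) = 16/121)
1/(j(196) + k(-139, -183)) = 1/(16/121 - 183) = 1/(-22127/121) = -121/22127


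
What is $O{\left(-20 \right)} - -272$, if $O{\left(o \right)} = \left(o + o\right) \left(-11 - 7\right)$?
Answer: $992$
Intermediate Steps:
$O{\left(o \right)} = - 36 o$ ($O{\left(o \right)} = 2 o \left(-18\right) = - 36 o$)
$O{\left(-20 \right)} - -272 = \left(-36\right) \left(-20\right) - -272 = 720 + 272 = 992$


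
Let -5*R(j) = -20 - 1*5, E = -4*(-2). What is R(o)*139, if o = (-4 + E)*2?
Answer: 695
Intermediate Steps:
E = 8
o = 8 (o = (-4 + 8)*2 = 4*2 = 8)
R(j) = 5 (R(j) = -(-20 - 1*5)/5 = -(-20 - 5)/5 = -⅕*(-25) = 5)
R(o)*139 = 5*139 = 695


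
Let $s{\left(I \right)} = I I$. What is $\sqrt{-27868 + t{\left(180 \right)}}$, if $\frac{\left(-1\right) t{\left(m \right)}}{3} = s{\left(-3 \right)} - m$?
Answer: $i \sqrt{27355} \approx 165.39 i$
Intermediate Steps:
$s{\left(I \right)} = I^{2}$
$t{\left(m \right)} = -27 + 3 m$ ($t{\left(m \right)} = - 3 \left(\left(-3\right)^{2} - m\right) = - 3 \left(9 - m\right) = -27 + 3 m$)
$\sqrt{-27868 + t{\left(180 \right)}} = \sqrt{-27868 + \left(-27 + 3 \cdot 180\right)} = \sqrt{-27868 + \left(-27 + 540\right)} = \sqrt{-27868 + 513} = \sqrt{-27355} = i \sqrt{27355}$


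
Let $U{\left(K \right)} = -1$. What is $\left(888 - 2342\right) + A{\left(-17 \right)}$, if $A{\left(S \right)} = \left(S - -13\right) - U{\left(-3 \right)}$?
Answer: $-1457$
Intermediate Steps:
$A{\left(S \right)} = 14 + S$ ($A{\left(S \right)} = \left(S - -13\right) - -1 = \left(S + 13\right) + 1 = \left(13 + S\right) + 1 = 14 + S$)
$\left(888 - 2342\right) + A{\left(-17 \right)} = \left(888 - 2342\right) + \left(14 - 17\right) = -1454 - 3 = -1457$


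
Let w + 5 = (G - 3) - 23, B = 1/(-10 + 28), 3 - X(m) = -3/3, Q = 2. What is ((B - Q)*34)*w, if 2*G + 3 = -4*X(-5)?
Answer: 5355/2 ≈ 2677.5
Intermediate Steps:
X(m) = 4 (X(m) = 3 - (-3)/3 = 3 - 1*(-1) = 3 + 1 = 4)
B = 1/18 ≈ 0.055556
G = -19/2 (G = -3/2 + (-4*4)/2 = -3/2 + (1/2)*(-16) = -3/2 - 8 = -19/2 ≈ -9.5000)
w = -81/2 (w = -5 + ((-19/2 - 3) - 23) = -5 + (-25/2 - 23) = -5 - 71/2 = -81/2 ≈ -40.500)
((B - Q)*34)*w = ((1/18 - 1*2)*34)*(-81/2) = ((1/18 - 2)*34)*(-81/2) = -35/18*34*(-81/2) = -595/9*(-81/2) = 5355/2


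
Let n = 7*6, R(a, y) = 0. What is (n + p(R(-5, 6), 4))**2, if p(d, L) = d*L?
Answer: 1764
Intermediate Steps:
p(d, L) = L*d
n = 42
(n + p(R(-5, 6), 4))**2 = (42 + 4*0)**2 = (42 + 0)**2 = 42**2 = 1764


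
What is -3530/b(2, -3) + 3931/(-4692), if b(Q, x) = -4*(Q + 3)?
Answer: 824207/4692 ≈ 175.66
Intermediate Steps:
b(Q, x) = -12 - 4*Q (b(Q, x) = -4*(3 + Q) = -12 - 4*Q)
-3530/b(2, -3) + 3931/(-4692) = -3530/(-12 - 4*2) + 3931/(-4692) = -3530/(-12 - 8) + 3931*(-1/4692) = -3530/(-20) - 3931/4692 = -3530*(-1/20) - 3931/4692 = 353/2 - 3931/4692 = 824207/4692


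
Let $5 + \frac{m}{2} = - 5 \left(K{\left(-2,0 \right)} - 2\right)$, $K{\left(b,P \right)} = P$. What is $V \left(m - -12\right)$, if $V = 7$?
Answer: $154$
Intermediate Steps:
$m = 10$ ($m = -10 + 2 \left(- 5 \left(0 - 2\right)\right) = -10 + 2 \left(\left(-5\right) \left(-2\right)\right) = -10 + 2 \cdot 10 = -10 + 20 = 10$)
$V \left(m - -12\right) = 7 \left(10 - -12\right) = 7 \left(10 + 12\right) = 7 \cdot 22 = 154$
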